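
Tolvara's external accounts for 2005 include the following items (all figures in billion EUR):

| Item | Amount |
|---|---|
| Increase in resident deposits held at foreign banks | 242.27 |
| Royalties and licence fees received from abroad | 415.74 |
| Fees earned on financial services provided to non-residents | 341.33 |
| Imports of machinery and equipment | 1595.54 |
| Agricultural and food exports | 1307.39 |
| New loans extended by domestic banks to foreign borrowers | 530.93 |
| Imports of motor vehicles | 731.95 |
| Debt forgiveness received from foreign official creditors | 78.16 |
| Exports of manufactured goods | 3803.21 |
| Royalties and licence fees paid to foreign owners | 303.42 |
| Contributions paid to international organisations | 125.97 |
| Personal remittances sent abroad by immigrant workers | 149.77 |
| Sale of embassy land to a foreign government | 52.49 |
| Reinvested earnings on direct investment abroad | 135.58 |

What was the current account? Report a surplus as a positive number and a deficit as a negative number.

3096.60

Goods: -1595.54 + 1307.39 + 3803.21 - 731.95 = 2783.11
Services: 415.74 + 341.33 - 303.42 = 453.65
Primary income: 135.58
Secondary income: -125.97 - 149.77 = -275.74
Current account = 2783.11 + 453.65 + 135.58 + (-275.74) = 3096.60
(Excluded from the current account — financial account: increase in resident deposits held at foreign banks 242.27, new loans extended by domestic banks to foreign borrowers 530.93; capital account: debt forgiveness received from foreign official creditors 78.16, sale of embassy land to a foreign government 52.49.)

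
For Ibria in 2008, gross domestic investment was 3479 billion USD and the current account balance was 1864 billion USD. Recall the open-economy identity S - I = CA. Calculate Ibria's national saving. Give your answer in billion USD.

S = I + CA = 3479 + 1864 = 5343

5343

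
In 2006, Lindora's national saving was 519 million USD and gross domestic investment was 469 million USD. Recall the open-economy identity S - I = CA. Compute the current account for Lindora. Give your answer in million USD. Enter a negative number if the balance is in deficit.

S - I = CA (net lending to the rest of the world).
CA = S - I = 519 - 469 = 50

50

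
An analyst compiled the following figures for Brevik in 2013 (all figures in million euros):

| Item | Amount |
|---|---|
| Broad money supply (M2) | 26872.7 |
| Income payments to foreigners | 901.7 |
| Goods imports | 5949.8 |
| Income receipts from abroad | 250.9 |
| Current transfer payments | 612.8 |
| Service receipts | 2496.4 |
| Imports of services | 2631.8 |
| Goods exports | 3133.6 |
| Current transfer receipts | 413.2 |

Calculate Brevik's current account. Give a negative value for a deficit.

-3802.0

Goods balance = 3133.6 - 5949.8 = -2816.2
Services balance = 2496.4 - 2631.8 = -135.4
Trade balance (goods + services) = -2816.2 + (-135.4) = -2951.6
Net primary income = 250.9 - 901.7 = -650.8
Net secondary income = 413.2 - 612.8 = -199.6
Current account = -2951.6 + (-650.8) + (-199.6) = -3802.0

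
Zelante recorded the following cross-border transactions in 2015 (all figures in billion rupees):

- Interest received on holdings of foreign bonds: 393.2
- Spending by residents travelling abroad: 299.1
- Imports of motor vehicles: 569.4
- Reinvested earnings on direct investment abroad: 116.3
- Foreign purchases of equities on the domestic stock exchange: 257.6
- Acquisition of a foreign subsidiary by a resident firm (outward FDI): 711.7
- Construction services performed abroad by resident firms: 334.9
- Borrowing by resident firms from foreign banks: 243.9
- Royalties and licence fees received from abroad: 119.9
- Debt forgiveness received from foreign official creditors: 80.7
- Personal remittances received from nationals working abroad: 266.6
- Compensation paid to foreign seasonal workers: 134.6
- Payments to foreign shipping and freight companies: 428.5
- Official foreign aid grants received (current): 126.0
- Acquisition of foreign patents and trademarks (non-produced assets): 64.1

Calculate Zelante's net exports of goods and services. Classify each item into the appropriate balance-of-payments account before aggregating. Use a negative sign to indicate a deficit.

Goods: -569.4
Services: -299.1 + 334.9 + 119.9 - 428.5 = -272.8
Trade balance = -569.4 + (-272.8) = -842.2
(Excluded from the trade balance — primary income: interest received on holdings of foreign bonds 393.2, reinvested earnings on direct investment abroad 116.3, compensation paid to foreign seasonal workers 134.6; financial account: foreign purchases of equities on the domestic stock exchange 257.6, acquisition of a foreign subsidiary by a resident firm (outward FDI) 711.7, borrowing by resident firms from foreign banks 243.9; capital account: debt forgiveness received from foreign official creditors 80.7, acquisition of foreign patents and trademarks (non-produced assets) 64.1; secondary income: personal remittances received from nationals working abroad 266.6, official foreign aid grants received (current) 126.0.)

-842.2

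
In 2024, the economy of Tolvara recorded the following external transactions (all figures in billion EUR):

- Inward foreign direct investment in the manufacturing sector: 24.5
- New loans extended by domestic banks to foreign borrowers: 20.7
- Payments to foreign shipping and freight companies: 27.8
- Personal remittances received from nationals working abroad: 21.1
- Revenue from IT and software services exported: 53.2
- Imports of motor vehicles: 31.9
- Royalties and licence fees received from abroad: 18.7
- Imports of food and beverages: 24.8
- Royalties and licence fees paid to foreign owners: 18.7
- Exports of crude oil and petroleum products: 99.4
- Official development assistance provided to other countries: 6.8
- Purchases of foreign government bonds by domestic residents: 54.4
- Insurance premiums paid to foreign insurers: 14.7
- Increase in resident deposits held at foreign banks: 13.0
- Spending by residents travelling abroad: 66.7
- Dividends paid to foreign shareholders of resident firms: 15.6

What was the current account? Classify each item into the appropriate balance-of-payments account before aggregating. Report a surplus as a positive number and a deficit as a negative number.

Goods: -31.9 - 24.8 + 99.4 = 42.7
Services: -14.7 + 18.7 - 66.7 - 27.8 - 18.7 + 53.2 = -56.0
Primary income: -15.6
Secondary income: -6.8 + 21.1 = 14.3
Current account = 42.7 + (-56.0) + (-15.6) + 14.3 = -14.6
(Excluded from the current account — financial account: inward foreign direct investment in the manufacturing sector 24.5, new loans extended by domestic banks to foreign borrowers 20.7, purchases of foreign government bonds by domestic residents 54.4, increase in resident deposits held at foreign banks 13.0.)

-14.6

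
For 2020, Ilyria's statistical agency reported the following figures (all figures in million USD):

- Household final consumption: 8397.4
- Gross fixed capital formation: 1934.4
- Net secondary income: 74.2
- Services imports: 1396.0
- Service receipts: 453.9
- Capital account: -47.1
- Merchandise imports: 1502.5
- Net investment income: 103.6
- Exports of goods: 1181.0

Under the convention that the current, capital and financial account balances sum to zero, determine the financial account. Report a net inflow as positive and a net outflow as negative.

Goods balance = 1181.0 - 1502.5 = -321.5
Services balance = 453.9 - 1396.0 = -942.1
Trade balance (goods + services) = -321.5 + (-942.1) = -1263.6
Net primary income = 103.6
Net secondary income = 74.2
Current account = -1263.6 + 103.6 + 74.2 = -1085.8
Financial account = -(-1085.8 + (-47.1)) = 1132.9

1132.9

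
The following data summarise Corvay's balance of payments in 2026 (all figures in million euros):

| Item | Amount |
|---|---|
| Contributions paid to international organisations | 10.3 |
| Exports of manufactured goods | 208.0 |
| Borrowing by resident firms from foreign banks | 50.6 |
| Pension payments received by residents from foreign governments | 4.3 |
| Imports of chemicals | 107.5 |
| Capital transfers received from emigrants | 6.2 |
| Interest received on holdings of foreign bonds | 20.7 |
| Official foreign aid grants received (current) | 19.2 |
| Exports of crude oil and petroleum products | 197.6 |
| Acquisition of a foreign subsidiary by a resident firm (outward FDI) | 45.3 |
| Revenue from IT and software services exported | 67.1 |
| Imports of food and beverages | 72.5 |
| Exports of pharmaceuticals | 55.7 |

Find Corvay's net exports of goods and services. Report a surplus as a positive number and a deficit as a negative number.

Goods: -72.5 - 107.5 + 197.6 + 55.7 + 208.0 = 281.3
Services: 67.1
Trade balance = 281.3 + 67.1 = 348.4
(Excluded from the trade balance — secondary income: contributions paid to international organisations 10.3, pension payments received by residents from foreign governments 4.3, official foreign aid grants received (current) 19.2; financial account: borrowing by resident firms from foreign banks 50.6, acquisition of a foreign subsidiary by a resident firm (outward FDI) 45.3; capital account: capital transfers received from emigrants 6.2; primary income: interest received on holdings of foreign bonds 20.7.)

348.4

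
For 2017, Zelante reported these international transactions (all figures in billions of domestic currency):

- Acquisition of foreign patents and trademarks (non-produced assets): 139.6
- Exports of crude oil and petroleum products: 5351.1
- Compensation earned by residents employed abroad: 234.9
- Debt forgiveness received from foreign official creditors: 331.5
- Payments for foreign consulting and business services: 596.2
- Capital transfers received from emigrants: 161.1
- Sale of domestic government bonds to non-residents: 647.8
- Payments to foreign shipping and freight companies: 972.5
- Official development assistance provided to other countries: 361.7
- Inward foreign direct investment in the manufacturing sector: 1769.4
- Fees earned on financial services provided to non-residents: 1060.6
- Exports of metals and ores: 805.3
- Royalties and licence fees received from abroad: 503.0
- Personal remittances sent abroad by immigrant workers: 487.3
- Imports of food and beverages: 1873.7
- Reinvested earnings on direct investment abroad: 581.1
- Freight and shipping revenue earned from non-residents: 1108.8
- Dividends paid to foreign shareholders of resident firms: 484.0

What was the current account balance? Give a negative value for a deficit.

Goods: -1873.7 + 805.3 + 5351.1 = 4282.7
Services: 1108.8 - 972.5 + 1060.6 + 503.0 - 596.2 = 1103.7
Primary income: -484.0 + 234.9 + 581.1 = 332.0
Secondary income: -361.7 - 487.3 = -849.0
Current account = 4282.7 + 1103.7 + 332.0 + (-849.0) = 4869.4
(Excluded from the current account — capital account: acquisition of foreign patents and trademarks (non-produced assets) 139.6, debt forgiveness received from foreign official creditors 331.5, capital transfers received from emigrants 161.1; financial account: sale of domestic government bonds to non-residents 647.8, inward foreign direct investment in the manufacturing sector 1769.4.)

4869.4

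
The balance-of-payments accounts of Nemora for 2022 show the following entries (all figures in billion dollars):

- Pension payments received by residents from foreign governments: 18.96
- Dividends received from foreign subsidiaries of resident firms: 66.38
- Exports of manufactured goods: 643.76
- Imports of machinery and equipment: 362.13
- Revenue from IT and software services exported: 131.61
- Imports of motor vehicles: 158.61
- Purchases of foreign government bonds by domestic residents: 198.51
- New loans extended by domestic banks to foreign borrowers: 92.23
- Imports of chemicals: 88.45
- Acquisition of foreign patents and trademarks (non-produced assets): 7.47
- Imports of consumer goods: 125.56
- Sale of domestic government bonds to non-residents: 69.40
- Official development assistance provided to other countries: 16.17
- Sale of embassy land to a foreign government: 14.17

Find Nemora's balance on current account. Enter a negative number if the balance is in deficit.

109.79

Goods: 643.76 - 88.45 - 125.56 - 158.61 - 362.13 = -90.99
Services: 131.61
Primary income: 66.38
Secondary income: -16.17 + 18.96 = 2.79
Current account = (-90.99) + 131.61 + 66.38 + 2.79 = 109.79
(Excluded from the current account — financial account: purchases of foreign government bonds by domestic residents 198.51, new loans extended by domestic banks to foreign borrowers 92.23, sale of domestic government bonds to non-residents 69.40; capital account: acquisition of foreign patents and trademarks (non-produced assets) 7.47, sale of embassy land to a foreign government 14.17.)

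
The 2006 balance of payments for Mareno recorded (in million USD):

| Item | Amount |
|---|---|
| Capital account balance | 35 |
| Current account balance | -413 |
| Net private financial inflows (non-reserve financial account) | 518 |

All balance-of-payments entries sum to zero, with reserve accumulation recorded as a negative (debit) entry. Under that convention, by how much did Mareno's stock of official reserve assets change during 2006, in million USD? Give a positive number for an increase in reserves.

Official reserve transactions balance = -((-413) + 35 + 518) = -140
An accumulation of reserves is recorded as a debit (negative entry), so the change in the stock of reserves is the negative of that balance.
Change in official reserves = -(-140) = 140

140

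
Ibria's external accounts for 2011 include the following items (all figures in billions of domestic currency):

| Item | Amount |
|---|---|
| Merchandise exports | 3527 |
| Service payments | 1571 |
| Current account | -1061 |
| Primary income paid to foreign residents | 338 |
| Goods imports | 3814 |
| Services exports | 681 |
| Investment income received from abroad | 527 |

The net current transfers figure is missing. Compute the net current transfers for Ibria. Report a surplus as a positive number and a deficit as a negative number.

Current account = goods balance + services balance + net primary income + net secondary income
Sum of the known components = -988
Net current transfers = CA - (known components) = -1061 - (-988) = -73

-73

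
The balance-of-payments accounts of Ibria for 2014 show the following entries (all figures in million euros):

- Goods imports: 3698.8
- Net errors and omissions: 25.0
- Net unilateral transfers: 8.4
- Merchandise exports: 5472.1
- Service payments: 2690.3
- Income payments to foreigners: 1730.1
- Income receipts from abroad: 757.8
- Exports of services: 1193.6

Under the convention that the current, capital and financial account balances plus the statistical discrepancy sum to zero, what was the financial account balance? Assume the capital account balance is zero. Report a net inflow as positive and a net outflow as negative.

Goods balance = 5472.1 - 3698.8 = 1773.3
Services balance = 1193.6 - 2690.3 = -1496.7
Trade balance (goods + services) = 1773.3 + (-1496.7) = 276.6
Net primary income = 757.8 - 1730.1 = -972.3
Net secondary income = 8.4
Current account = 276.6 + (-972.3) + 8.4 = -687.3
Financial account = -(-687.3 + 25.0) = 662.3

662.3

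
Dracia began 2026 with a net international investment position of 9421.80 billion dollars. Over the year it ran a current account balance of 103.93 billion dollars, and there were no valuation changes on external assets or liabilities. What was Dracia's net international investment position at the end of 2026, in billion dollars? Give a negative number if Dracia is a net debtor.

With no valuation effects, change in NIIP = current account = 103.93
End-of-year NIIP = 9421.80 + 103.93 = 9525.73

9525.73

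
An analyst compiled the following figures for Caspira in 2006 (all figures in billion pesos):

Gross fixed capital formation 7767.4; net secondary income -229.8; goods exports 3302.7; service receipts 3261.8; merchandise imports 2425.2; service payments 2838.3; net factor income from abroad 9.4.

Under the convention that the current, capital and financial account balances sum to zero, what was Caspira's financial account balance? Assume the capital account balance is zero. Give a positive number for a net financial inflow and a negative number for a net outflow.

Goods balance = 3302.7 - 2425.2 = 877.5
Services balance = 3261.8 - 2838.3 = 423.5
Trade balance (goods + services) = 877.5 + 423.5 = 1301.0
Net primary income = 9.4
Net secondary income = -229.8
Current account = 1301.0 + 9.4 + (-229.8) = 1080.6
Financial account = -(1080.6) = -1080.6

-1080.6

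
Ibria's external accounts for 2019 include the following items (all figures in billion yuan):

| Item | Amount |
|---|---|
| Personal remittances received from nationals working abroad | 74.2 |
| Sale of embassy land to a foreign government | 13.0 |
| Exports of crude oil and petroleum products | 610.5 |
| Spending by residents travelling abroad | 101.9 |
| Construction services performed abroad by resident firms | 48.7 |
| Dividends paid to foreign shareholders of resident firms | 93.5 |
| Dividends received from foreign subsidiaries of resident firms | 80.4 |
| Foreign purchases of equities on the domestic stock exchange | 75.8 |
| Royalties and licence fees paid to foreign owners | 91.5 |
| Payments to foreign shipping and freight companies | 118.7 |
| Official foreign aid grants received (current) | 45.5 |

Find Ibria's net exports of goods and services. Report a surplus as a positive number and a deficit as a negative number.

347.1

Goods: 610.5
Services: -118.7 + 48.7 - 101.9 - 91.5 = -263.4
Trade balance = 610.5 + (-263.4) = 347.1
(Excluded from the trade balance — secondary income: personal remittances received from nationals working abroad 74.2, official foreign aid grants received (current) 45.5; capital account: sale of embassy land to a foreign government 13.0; primary income: dividends paid to foreign shareholders of resident firms 93.5, dividends received from foreign subsidiaries of resident firms 80.4; financial account: foreign purchases of equities on the domestic stock exchange 75.8.)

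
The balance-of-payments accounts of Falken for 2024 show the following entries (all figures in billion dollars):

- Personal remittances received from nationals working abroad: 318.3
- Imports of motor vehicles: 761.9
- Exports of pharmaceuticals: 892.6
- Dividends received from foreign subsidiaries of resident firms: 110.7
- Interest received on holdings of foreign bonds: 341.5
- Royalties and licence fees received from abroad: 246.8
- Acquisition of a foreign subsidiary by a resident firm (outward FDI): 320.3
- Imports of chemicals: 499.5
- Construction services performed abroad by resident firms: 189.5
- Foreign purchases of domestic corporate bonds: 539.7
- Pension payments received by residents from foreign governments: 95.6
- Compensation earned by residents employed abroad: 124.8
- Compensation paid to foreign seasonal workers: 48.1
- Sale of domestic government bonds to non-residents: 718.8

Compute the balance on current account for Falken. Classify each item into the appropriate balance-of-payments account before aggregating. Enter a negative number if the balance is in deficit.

1010.3

Goods: -499.5 - 761.9 + 892.6 = -368.8
Services: 246.8 + 189.5 = 436.3
Primary income: 110.7 + 341.5 + 124.8 - 48.1 = 528.9
Secondary income: 95.6 + 318.3 = 413.9
Current account = (-368.8) + 436.3 + 528.9 + 413.9 = 1010.3
(Excluded from the current account — financial account: acquisition of a foreign subsidiary by a resident firm (outward FDI) 320.3, foreign purchases of domestic corporate bonds 539.7, sale of domestic government bonds to non-residents 718.8.)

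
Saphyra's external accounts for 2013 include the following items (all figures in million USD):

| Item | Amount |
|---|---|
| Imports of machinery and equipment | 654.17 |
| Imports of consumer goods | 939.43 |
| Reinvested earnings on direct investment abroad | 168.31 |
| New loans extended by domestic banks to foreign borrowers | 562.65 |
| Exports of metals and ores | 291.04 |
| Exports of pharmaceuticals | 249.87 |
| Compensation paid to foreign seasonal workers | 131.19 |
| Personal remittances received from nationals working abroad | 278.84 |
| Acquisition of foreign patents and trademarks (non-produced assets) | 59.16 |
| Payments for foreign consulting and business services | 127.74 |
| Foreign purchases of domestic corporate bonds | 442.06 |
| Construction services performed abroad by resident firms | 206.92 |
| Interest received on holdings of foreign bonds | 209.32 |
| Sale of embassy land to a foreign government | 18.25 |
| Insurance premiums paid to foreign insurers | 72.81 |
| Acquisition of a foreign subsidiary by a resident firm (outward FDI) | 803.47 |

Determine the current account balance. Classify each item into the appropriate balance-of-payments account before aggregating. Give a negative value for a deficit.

Goods: -654.17 + 291.04 + 249.87 - 939.43 = -1052.69
Services: -127.74 - 72.81 + 206.92 = 6.37
Primary income: -131.19 + 209.32 + 168.31 = 246.44
Secondary income: 278.84
Current account = (-1052.69) + 6.37 + 246.44 + 278.84 = -521.04
(Excluded from the current account — financial account: new loans extended by domestic banks to foreign borrowers 562.65, foreign purchases of domestic corporate bonds 442.06, acquisition of a foreign subsidiary by a resident firm (outward FDI) 803.47; capital account: acquisition of foreign patents and trademarks (non-produced assets) 59.16, sale of embassy land to a foreign government 18.25.)

-521.04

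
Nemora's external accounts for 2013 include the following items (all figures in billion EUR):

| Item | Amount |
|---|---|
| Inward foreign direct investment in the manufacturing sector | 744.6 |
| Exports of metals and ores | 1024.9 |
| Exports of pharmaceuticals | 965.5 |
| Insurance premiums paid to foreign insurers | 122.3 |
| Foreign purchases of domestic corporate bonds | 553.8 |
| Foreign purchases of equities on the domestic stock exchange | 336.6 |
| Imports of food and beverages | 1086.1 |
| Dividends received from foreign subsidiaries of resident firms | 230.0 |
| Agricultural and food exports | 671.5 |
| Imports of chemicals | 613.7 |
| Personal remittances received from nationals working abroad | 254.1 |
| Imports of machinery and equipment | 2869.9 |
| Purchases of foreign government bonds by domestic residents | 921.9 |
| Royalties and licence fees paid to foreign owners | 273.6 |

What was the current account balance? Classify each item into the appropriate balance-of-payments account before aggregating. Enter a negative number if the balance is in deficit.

Goods: -1086.1 - 2869.9 - 613.7 + 671.5 + 965.5 + 1024.9 = -1907.8
Services: -273.6 - 122.3 = -395.9
Primary income: 230.0
Secondary income: 254.1
Current account = (-1907.8) + (-395.9) + 230.0 + 254.1 = -1819.6
(Excluded from the current account — financial account: inward foreign direct investment in the manufacturing sector 744.6, foreign purchases of domestic corporate bonds 553.8, foreign purchases of equities on the domestic stock exchange 336.6, purchases of foreign government bonds by domestic residents 921.9.)

-1819.6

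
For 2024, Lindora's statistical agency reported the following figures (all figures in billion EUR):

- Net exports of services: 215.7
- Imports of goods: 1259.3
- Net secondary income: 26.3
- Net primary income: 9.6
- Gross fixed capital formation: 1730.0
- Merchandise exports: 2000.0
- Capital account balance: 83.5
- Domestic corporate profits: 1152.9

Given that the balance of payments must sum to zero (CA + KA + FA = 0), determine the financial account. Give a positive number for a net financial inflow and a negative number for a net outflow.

Goods balance = 2000.0 - 1259.3 = 740.7
Services balance = 215.7
Trade balance (goods + services) = 740.7 + 215.7 = 956.4
Net primary income = 9.6
Net secondary income = 26.3
Current account = 956.4 + 9.6 + 26.3 = 992.3
Financial account = -(992.3 + 83.5) = -1075.8

-1075.8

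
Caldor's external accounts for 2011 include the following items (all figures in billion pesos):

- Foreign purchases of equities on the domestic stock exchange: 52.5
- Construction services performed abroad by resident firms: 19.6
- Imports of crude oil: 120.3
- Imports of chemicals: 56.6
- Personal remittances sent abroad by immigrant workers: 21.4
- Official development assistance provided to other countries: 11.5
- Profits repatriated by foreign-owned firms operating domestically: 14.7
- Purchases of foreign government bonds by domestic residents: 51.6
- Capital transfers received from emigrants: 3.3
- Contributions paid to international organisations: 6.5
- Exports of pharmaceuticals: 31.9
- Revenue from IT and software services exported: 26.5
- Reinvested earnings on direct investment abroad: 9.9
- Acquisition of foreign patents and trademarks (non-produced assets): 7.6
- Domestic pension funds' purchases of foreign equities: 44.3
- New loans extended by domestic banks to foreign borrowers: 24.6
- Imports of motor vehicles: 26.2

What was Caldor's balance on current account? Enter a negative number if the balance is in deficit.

-169.3

Goods: -120.3 - 56.6 + 31.9 - 26.2 = -171.2
Services: 19.6 + 26.5 = 46.1
Primary income: 9.9 - 14.7 = -4.8
Secondary income: -21.4 - 11.5 - 6.5 = -39.4
Current account = (-171.2) + 46.1 + (-4.8) + (-39.4) = -169.3
(Excluded from the current account — financial account: foreign purchases of equities on the domestic stock exchange 52.5, purchases of foreign government bonds by domestic residents 51.6, domestic pension funds' purchases of foreign equities 44.3, new loans extended by domestic banks to foreign borrowers 24.6; capital account: capital transfers received from emigrants 3.3, acquisition of foreign patents and trademarks (non-produced assets) 7.6.)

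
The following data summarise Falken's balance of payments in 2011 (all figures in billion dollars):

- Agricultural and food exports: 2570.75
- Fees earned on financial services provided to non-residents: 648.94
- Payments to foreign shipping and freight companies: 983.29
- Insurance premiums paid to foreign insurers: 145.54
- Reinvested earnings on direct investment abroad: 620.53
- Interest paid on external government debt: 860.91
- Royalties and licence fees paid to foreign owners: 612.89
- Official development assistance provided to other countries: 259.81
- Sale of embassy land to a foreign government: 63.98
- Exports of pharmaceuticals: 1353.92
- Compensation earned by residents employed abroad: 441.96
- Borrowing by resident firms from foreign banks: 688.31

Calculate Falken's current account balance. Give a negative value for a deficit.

2773.66

Goods: 2570.75 + 1353.92 = 3924.67
Services: -983.29 - 145.54 + 648.94 - 612.89 = -1092.78
Primary income: 441.96 + 620.53 - 860.91 = 201.58
Secondary income: -259.81
Current account = 3924.67 + (-1092.78) + 201.58 + (-259.81) = 2773.66
(Excluded from the current account — capital account: sale of embassy land to a foreign government 63.98; financial account: borrowing by resident firms from foreign banks 688.31.)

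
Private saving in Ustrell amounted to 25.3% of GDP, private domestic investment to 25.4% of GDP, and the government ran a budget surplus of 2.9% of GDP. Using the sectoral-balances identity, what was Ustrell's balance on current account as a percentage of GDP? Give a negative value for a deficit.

By the sectoral-balances identity, CA = (S_private - I) + (T - G).
Private balance = 25.3 - 25.4 = -0.1
Government balance (T - G) = 2.9
CA = -0.1 + 2.9 = 2.8

2.8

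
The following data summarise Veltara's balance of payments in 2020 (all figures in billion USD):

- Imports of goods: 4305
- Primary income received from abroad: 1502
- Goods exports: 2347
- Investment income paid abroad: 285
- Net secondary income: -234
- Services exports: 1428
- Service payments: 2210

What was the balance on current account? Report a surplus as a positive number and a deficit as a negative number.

Goods balance = 2347 - 4305 = -1958
Services balance = 1428 - 2210 = -782
Trade balance (goods + services) = -1958 + (-782) = -2740
Net primary income = 1502 - 285 = 1217
Net secondary income = -234
Current account = -2740 + 1217 + (-234) = -1757

-1757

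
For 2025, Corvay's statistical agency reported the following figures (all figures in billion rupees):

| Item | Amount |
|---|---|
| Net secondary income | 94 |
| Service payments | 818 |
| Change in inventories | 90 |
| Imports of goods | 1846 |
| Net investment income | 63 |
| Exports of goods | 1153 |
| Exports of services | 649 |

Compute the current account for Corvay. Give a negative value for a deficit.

Goods balance = 1153 - 1846 = -693
Services balance = 649 - 818 = -169
Trade balance (goods + services) = -693 + (-169) = -862
Net primary income = 63
Net secondary income = 94
Current account = -862 + 63 + 94 = -705

-705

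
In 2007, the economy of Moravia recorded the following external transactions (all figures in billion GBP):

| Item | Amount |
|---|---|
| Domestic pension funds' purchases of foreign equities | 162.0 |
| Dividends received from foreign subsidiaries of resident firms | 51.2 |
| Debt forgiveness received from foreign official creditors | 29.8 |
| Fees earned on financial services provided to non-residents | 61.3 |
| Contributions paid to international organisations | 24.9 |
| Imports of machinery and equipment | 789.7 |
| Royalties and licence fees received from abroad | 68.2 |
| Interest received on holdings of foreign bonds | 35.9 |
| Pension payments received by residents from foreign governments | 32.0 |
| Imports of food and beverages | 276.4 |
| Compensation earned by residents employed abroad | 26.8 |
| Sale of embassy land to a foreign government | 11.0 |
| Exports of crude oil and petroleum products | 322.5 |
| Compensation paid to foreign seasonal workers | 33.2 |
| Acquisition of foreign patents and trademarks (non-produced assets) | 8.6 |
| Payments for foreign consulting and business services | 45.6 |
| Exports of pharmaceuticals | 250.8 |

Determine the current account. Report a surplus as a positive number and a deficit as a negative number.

-321.1

Goods: -276.4 + 250.8 - 789.7 + 322.5 = -492.8
Services: -45.6 + 68.2 + 61.3 = 83.9
Primary income: 35.9 + 26.8 - 33.2 + 51.2 = 80.7
Secondary income: 32.0 - 24.9 = 7.1
Current account = (-492.8) + 83.9 + 80.7 + 7.1 = -321.1
(Excluded from the current account — financial account: domestic pension funds' purchases of foreign equities 162.0; capital account: debt forgiveness received from foreign official creditors 29.8, sale of embassy land to a foreign government 11.0, acquisition of foreign patents and trademarks (non-produced assets) 8.6.)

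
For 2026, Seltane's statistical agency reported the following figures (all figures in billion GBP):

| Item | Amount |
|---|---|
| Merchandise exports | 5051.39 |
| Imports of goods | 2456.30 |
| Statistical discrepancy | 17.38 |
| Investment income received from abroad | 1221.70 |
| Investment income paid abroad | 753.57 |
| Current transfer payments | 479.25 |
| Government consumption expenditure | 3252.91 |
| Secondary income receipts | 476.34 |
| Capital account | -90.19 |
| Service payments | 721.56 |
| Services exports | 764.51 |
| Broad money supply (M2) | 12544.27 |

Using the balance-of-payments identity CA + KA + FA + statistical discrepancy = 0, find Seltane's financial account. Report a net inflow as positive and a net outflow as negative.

Goods balance = 5051.39 - 2456.30 = 2595.09
Services balance = 764.51 - 721.56 = 42.95
Trade balance (goods + services) = 2595.09 + 42.95 = 2638.04
Net primary income = 1221.70 - 753.57 = 468.13
Net secondary income = 476.34 - 479.25 = -2.91
Current account = 2638.04 + 468.13 + (-2.91) = 3103.26
Financial account = -(3103.26 + (-90.19) + 17.38) = -3030.45

-3030.45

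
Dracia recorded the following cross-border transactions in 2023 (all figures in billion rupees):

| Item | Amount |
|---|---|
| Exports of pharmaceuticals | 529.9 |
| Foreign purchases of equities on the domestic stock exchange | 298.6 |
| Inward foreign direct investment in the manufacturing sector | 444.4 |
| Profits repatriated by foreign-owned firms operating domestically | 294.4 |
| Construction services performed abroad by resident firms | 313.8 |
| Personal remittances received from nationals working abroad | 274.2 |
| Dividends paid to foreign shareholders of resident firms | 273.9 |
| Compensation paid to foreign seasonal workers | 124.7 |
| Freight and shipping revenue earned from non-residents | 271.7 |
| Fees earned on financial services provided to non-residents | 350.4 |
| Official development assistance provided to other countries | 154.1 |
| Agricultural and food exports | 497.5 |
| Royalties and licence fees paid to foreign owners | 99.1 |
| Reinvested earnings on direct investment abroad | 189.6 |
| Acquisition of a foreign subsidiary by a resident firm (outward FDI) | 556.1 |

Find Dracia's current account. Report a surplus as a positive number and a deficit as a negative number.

1480.9

Goods: 529.9 + 497.5 = 1027.4
Services: 271.7 - 99.1 + 350.4 + 313.8 = 836.8
Primary income: -124.7 + 189.6 - 294.4 - 273.9 = -503.4
Secondary income: -154.1 + 274.2 = 120.1
Current account = 1027.4 + 836.8 + (-503.4) + 120.1 = 1480.9
(Excluded from the current account — financial account: foreign purchases of equities on the domestic stock exchange 298.6, inward foreign direct investment in the manufacturing sector 444.4, acquisition of a foreign subsidiary by a resident firm (outward FDI) 556.1.)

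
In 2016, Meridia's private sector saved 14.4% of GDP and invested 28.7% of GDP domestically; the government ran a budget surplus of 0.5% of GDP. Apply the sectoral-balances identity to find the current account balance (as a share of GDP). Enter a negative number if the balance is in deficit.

By the sectoral-balances identity, CA = (S_private - I) + (T - G).
Private balance = 14.4 - 28.7 = -14.3
Government balance (T - G) = 0.5
CA = -14.3 + 0.5 = -13.8

-13.8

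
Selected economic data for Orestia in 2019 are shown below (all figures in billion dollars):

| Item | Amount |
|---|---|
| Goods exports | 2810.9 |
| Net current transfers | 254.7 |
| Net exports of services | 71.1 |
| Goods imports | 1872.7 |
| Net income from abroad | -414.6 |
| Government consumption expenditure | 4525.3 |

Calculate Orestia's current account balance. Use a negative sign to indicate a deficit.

849.4

Goods balance = 2810.9 - 1872.7 = 938.2
Services balance = 71.1
Trade balance (goods + services) = 938.2 + 71.1 = 1009.3
Net primary income = -414.6
Net secondary income = 254.7
Current account = 1009.3 + (-414.6) + 254.7 = 849.4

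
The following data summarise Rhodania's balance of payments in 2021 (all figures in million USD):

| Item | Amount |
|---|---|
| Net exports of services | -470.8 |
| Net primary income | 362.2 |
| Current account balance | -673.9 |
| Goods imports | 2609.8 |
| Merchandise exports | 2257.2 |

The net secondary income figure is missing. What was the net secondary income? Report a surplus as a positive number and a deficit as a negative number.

Current account = goods balance + services balance + net primary income + net secondary income
Sum of the known components = -461.2
Net secondary income = CA - (known components) = -673.9 - (-461.2) = -212.7

-212.7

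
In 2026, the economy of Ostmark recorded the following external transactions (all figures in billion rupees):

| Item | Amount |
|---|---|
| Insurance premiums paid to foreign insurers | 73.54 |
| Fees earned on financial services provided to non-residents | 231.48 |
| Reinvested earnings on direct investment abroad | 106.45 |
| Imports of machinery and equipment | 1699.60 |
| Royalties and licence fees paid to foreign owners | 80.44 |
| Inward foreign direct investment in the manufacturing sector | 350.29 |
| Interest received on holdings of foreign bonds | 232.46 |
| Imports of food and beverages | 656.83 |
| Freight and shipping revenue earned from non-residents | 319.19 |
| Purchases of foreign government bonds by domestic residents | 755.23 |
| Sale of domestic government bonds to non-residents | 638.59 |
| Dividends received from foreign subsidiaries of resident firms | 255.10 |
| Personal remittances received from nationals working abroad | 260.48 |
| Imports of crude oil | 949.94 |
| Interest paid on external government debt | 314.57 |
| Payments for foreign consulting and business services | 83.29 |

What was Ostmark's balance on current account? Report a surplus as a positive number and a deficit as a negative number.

Goods: -656.83 - 1699.60 - 949.94 = -3306.37
Services: -80.44 - 83.29 + 319.19 + 231.48 - 73.54 = 313.40
Primary income: 106.45 + 255.10 - 314.57 + 232.46 = 279.44
Secondary income: 260.48
Current account = (-3306.37) + 313.40 + 279.44 + 260.48 = -2453.05
(Excluded from the current account — financial account: inward foreign direct investment in the manufacturing sector 350.29, purchases of foreign government bonds by domestic residents 755.23, sale of domestic government bonds to non-residents 638.59.)

-2453.05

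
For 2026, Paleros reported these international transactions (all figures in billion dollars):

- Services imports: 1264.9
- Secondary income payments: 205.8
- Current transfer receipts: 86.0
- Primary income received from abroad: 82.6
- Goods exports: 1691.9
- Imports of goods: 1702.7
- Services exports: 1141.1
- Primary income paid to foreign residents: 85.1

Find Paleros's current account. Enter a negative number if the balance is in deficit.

-256.9

Goods balance = 1691.9 - 1702.7 = -10.8
Services balance = 1141.1 - 1264.9 = -123.8
Trade balance (goods + services) = -10.8 + (-123.8) = -134.6
Net primary income = 82.6 - 85.1 = -2.5
Net secondary income = 86.0 - 205.8 = -119.8
Current account = -134.6 + (-2.5) + (-119.8) = -256.9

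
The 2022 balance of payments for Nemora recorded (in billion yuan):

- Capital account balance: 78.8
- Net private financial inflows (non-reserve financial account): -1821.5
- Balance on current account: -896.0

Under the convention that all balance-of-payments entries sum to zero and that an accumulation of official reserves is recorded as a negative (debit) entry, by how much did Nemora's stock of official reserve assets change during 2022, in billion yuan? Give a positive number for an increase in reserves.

Official reserve transactions balance = -((-896.0) + 78.8 + (-1821.5)) = 2638.7
An accumulation of reserves is recorded as a debit (negative entry), so the change in the stock of reserves is the negative of that balance.
Change in official reserves = -(2638.7) = -2638.7

-2638.7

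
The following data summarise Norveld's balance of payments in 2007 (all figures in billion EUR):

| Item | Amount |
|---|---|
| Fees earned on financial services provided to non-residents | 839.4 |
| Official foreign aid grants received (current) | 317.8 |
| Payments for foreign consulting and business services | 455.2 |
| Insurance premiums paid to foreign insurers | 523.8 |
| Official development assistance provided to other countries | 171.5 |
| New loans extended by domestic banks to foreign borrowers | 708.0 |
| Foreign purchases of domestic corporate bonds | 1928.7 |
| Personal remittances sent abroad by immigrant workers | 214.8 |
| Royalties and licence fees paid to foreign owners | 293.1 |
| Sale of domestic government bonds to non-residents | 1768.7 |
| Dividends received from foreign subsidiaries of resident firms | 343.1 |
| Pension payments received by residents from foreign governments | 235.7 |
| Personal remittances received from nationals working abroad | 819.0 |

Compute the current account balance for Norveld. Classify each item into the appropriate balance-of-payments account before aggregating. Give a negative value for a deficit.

896.6

Services: 839.4 - 293.1 - 455.2 - 523.8 = -432.7
Primary income: 343.1
Secondary income: -214.8 + 235.7 + 317.8 - 171.5 + 819.0 = 986.2
Current account = (-432.7) + 343.1 + 986.2 = 896.6
(Excluded from the current account — financial account: new loans extended by domestic banks to foreign borrowers 708.0, foreign purchases of domestic corporate bonds 1928.7, sale of domestic government bonds to non-residents 1768.7.)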